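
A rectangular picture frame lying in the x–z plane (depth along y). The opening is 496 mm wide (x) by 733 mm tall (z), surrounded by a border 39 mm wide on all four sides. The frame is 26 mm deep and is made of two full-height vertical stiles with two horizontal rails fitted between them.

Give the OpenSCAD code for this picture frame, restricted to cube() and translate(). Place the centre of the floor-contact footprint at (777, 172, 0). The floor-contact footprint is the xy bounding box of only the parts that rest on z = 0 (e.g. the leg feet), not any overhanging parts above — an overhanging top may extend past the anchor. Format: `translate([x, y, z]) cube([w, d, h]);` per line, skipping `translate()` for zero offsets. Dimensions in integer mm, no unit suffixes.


translate([490, 159, 0]) cube([39, 26, 811]);
translate([1025, 159, 0]) cube([39, 26, 811]);
translate([529, 159, 0]) cube([496, 26, 39]);
translate([529, 159, 772]) cube([496, 26, 39]);


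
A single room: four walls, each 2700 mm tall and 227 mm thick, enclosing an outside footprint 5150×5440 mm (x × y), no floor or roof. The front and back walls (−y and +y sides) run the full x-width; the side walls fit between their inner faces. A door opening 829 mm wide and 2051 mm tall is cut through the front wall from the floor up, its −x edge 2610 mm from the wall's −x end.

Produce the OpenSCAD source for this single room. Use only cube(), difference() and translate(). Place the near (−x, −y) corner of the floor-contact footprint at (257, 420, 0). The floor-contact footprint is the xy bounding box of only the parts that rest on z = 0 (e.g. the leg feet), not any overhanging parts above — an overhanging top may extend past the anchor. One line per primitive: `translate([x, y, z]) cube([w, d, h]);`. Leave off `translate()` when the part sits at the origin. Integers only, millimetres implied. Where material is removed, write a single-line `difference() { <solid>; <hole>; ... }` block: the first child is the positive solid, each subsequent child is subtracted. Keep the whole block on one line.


difference() { translate([257, 420, 0]) cube([5150, 227, 2700]); translate([2867, 420, 0]) cube([829, 227, 2051]); }
translate([257, 5633, 0]) cube([5150, 227, 2700]);
translate([257, 647, 0]) cube([227, 4986, 2700]);
translate([5180, 647, 0]) cube([227, 4986, 2700]);


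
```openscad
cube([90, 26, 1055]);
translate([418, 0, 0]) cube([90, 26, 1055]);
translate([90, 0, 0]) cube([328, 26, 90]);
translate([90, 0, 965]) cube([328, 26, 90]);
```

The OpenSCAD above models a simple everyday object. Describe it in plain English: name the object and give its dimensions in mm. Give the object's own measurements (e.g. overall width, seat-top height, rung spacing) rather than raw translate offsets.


A rectangular picture frame lying in the x–z plane (depth along y). The opening is 328 mm wide (x) by 875 mm tall (z), surrounded by a border 90 mm wide on all four sides. The frame is 26 mm deep and is made of two full-height vertical stiles with two horizontal rails fitted between them.


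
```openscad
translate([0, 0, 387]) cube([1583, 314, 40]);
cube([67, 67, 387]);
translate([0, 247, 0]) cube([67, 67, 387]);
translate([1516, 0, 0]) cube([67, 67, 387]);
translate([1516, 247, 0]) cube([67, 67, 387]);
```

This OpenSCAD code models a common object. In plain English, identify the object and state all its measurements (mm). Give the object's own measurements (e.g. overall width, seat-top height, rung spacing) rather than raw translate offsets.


A bench: a 1583×314 mm seat slab, 40 mm thick, top at z = 427 mm, on four 67×67 mm square legs flush with the seat corners and standing on z = 0.


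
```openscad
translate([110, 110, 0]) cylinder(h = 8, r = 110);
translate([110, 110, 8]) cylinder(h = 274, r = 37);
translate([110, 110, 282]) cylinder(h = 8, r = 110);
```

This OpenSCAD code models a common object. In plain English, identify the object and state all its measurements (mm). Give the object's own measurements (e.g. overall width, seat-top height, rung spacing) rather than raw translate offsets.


A spool: two coaxial disc flanges of radius 110 mm and thickness 8 mm, joined by a core cylinder of radius 37 mm and height 274 mm. The lower flange rests on z = 0 and the three cylinders share a vertical axis.


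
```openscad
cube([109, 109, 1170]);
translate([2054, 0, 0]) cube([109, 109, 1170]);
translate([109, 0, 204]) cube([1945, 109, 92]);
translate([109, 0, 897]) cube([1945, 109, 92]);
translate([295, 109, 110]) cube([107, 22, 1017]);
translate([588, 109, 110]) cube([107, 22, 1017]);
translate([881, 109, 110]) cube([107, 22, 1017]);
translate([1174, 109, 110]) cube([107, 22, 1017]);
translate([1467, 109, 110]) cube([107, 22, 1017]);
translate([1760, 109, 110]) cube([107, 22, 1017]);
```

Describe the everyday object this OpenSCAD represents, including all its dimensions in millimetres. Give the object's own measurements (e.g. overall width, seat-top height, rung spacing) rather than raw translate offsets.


A fence section. Two 109×109 mm posts, 1170 mm tall, stand on the floor with a clear span of 1945 mm between their inner faces. Two horizontal rails of 109×92 mm section span the gap between the posts with their undersides at z = 204 mm and z = 897 mm, flush with the posts' −y face. 6 pickets, each 107 mm wide, 22 mm thick and 1017 mm tall, are fixed to the +y face of the rails with their bottoms at z = 110 mm, spaced across the span with a 186 mm gap after the −x post and between neighbouring pickets, with 187 mm left before the +x post.


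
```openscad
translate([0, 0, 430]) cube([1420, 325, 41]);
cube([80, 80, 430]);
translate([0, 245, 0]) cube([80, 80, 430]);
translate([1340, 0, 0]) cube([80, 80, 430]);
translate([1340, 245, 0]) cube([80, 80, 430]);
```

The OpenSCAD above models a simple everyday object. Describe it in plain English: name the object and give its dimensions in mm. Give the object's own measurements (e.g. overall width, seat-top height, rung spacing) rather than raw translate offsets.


A long wooden bench with a 1420 mm (x) × 325 mm (y) seat, 41 mm thick, its top surface 471 mm above the floor. Four 80 mm square legs at the seat corners, flush with the edges, run from z = 0 to the seat underside.


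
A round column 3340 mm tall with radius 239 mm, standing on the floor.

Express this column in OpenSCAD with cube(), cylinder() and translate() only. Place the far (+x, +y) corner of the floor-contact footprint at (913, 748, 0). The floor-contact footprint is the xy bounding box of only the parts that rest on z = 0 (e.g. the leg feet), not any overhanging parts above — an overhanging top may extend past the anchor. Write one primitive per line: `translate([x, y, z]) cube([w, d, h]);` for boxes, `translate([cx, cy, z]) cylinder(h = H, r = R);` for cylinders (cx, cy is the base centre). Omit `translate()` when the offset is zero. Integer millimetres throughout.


translate([674, 509, 0]) cylinder(h = 3340, r = 239);


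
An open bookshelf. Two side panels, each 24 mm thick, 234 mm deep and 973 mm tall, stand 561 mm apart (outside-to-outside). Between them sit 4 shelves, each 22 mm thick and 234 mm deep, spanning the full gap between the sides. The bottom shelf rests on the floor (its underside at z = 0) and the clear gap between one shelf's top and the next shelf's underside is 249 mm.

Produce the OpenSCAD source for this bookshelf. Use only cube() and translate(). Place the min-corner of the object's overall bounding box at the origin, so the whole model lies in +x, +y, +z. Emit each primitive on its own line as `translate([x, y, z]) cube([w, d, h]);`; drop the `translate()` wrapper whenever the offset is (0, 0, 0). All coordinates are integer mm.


cube([24, 234, 973]);
translate([537, 0, 0]) cube([24, 234, 973]);
translate([24, 0, 0]) cube([513, 234, 22]);
translate([24, 0, 271]) cube([513, 234, 22]);
translate([24, 0, 542]) cube([513, 234, 22]);
translate([24, 0, 813]) cube([513, 234, 22]);


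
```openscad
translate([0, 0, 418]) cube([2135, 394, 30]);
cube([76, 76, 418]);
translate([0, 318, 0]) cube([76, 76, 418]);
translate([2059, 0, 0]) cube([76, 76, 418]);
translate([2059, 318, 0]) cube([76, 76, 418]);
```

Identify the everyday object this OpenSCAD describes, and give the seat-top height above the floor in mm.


A bench. The seat-top height is 448 mm.

A long slab on four corner posts — a bench. The slab sits at z = 418 with thickness 30, so the top is 418 + 30 = 448 mm.


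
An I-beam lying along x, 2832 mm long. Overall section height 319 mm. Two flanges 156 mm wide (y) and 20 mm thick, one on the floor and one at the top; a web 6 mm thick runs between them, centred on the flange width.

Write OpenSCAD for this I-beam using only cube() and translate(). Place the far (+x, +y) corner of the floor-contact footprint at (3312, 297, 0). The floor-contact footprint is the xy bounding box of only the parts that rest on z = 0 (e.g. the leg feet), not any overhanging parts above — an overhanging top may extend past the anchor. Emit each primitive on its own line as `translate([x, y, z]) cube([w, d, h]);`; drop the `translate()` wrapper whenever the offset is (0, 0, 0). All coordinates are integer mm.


translate([480, 141, 0]) cube([2832, 156, 20]);
translate([480, 216, 20]) cube([2832, 6, 279]);
translate([480, 141, 299]) cube([2832, 156, 20]);


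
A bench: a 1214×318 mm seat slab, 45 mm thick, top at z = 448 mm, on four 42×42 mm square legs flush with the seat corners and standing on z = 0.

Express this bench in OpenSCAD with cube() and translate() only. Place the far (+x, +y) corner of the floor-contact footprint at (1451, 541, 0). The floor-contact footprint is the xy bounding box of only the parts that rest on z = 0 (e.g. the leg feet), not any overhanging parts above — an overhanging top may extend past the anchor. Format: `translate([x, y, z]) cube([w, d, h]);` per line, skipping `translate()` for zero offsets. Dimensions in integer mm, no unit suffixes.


translate([237, 223, 403]) cube([1214, 318, 45]);
translate([237, 223, 0]) cube([42, 42, 403]);
translate([237, 499, 0]) cube([42, 42, 403]);
translate([1409, 223, 0]) cube([42, 42, 403]);
translate([1409, 499, 0]) cube([42, 42, 403]);


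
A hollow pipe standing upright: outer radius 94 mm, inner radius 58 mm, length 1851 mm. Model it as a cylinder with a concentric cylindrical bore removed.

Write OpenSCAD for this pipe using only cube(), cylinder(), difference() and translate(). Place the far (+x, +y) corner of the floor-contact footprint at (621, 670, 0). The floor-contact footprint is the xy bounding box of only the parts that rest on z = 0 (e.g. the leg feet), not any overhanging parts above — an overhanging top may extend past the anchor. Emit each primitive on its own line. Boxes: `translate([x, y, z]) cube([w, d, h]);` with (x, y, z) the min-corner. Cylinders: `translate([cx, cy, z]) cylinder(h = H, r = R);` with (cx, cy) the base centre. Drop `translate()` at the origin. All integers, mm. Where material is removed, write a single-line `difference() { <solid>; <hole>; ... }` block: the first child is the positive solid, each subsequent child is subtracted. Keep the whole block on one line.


difference() { translate([527, 576, 0]) cylinder(h = 1851, r = 94); translate([527, 576, 0]) cylinder(h = 1851, r = 58); }


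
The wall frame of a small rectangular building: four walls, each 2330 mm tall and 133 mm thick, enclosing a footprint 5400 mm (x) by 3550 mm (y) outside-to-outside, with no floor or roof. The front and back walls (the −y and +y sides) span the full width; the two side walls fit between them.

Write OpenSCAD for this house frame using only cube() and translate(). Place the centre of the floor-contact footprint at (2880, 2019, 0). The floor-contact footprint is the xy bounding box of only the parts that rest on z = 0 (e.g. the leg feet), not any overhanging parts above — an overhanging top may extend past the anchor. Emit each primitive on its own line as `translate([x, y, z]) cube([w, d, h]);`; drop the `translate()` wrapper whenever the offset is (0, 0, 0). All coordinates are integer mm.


translate([180, 244, 0]) cube([5400, 133, 2330]);
translate([180, 3661, 0]) cube([5400, 133, 2330]);
translate([180, 377, 0]) cube([133, 3284, 2330]);
translate([5447, 377, 0]) cube([133, 3284, 2330]);


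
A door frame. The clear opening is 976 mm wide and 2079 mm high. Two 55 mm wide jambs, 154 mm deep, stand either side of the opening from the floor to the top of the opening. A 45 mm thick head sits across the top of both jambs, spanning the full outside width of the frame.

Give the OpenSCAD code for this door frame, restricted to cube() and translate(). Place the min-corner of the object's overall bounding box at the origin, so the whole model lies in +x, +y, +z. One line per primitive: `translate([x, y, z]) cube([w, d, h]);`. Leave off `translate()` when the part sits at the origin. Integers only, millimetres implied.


cube([55, 154, 2079]);
translate([1031, 0, 0]) cube([55, 154, 2079]);
translate([0, 0, 2079]) cube([1086, 154, 45]);


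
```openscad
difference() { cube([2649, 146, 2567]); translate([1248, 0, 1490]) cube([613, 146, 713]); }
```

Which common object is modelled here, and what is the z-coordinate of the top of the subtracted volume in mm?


A wall with a window opening. The window head height is 2203 mm.

A wall with a rectangular opening subtracted — a window. Sill at z = 1490, opening 713 mm tall, so the head is at 1490 + 713 = 2203 mm.


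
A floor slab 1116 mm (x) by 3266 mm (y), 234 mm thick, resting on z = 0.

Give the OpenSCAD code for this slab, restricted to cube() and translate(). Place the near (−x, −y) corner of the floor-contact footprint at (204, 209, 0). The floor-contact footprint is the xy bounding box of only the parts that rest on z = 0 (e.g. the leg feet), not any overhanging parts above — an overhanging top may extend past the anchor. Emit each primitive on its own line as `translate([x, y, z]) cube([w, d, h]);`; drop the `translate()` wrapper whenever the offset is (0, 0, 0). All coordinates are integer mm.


translate([204, 209, 0]) cube([1116, 3266, 234]);


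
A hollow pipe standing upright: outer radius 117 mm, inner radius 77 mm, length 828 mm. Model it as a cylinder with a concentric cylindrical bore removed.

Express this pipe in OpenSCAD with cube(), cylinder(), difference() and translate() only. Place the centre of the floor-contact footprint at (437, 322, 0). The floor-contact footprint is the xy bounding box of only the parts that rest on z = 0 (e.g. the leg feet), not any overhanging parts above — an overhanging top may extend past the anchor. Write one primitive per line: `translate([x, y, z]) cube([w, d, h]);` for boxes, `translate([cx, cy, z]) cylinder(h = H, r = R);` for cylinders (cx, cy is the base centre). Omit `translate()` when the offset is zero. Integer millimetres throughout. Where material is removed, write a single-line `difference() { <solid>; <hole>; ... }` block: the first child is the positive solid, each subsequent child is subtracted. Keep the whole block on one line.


difference() { translate([437, 322, 0]) cylinder(h = 828, r = 117); translate([437, 322, 0]) cylinder(h = 828, r = 77); }


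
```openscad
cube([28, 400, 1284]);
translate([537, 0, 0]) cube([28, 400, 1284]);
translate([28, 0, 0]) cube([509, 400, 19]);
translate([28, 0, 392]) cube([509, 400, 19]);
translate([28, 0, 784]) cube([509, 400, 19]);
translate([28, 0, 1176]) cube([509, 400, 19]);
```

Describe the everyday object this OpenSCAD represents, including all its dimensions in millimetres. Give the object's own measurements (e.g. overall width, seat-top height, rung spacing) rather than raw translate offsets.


An open bookshelf. Two side panels, each 28 mm thick, 400 mm deep and 1284 mm tall, stand 565 mm apart (outside-to-outside). Between them sit 4 shelves, each 19 mm thick and 400 mm deep, spanning the full gap between the sides. The bottom shelf rests on the floor (its underside at z = 0) and the clear gap between one shelf's top and the next shelf's underside is 373 mm.


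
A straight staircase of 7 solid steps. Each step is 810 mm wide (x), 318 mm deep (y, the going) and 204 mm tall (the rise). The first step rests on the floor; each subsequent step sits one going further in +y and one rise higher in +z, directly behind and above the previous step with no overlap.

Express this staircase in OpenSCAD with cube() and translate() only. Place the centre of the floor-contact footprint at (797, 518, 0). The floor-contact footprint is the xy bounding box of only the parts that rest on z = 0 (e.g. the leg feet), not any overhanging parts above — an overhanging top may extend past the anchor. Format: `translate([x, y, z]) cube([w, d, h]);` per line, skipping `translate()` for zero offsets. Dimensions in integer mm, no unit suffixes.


translate([392, 359, 0]) cube([810, 318, 204]);
translate([392, 677, 204]) cube([810, 318, 204]);
translate([392, 995, 408]) cube([810, 318, 204]);
translate([392, 1313, 612]) cube([810, 318, 204]);
translate([392, 1631, 816]) cube([810, 318, 204]);
translate([392, 1949, 1020]) cube([810, 318, 204]);
translate([392, 2267, 1224]) cube([810, 318, 204]);


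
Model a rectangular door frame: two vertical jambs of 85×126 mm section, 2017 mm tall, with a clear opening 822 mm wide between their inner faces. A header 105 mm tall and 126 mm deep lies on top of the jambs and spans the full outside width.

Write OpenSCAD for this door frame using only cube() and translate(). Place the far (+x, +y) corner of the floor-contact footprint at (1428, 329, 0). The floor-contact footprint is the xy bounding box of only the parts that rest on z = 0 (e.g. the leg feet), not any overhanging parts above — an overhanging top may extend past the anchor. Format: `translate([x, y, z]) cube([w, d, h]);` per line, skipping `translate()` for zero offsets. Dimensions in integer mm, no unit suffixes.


translate([436, 203, 0]) cube([85, 126, 2017]);
translate([1343, 203, 0]) cube([85, 126, 2017]);
translate([436, 203, 2017]) cube([992, 126, 105]);


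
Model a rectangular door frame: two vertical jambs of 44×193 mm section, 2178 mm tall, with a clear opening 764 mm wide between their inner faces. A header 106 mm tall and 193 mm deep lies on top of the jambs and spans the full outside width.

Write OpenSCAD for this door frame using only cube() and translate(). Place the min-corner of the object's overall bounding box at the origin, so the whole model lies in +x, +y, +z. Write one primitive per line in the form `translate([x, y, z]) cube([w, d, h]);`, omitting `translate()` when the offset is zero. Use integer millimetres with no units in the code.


cube([44, 193, 2178]);
translate([808, 0, 0]) cube([44, 193, 2178]);
translate([0, 0, 2178]) cube([852, 193, 106]);


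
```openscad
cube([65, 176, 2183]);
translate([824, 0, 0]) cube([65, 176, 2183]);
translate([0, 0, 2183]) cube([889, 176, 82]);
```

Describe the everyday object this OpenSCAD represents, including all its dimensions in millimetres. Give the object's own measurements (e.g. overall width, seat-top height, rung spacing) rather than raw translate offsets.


A door frame. The clear opening is 759 mm wide and 2183 mm high. Two 65 mm wide jambs, 176 mm deep, stand either side of the opening from the floor to the top of the opening. A 82 mm thick head sits across the top of both jambs, spanning the full outside width of the frame.


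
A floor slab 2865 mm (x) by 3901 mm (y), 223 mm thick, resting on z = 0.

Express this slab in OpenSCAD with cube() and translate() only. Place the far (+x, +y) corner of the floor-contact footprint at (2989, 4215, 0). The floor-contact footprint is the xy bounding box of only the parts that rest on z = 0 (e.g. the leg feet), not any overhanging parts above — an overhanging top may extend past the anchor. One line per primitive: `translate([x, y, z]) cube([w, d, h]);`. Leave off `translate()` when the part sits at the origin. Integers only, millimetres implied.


translate([124, 314, 0]) cube([2865, 3901, 223]);


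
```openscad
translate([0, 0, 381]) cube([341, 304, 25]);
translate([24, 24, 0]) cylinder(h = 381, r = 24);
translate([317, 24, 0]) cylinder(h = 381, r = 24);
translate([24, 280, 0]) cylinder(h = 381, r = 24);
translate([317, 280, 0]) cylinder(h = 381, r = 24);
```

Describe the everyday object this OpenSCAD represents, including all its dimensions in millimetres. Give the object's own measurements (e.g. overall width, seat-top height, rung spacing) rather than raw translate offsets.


A simple wooden stool: a rectangular seat 341 mm (x) by 304 mm (y), 25 mm thick, top face at z = 406 mm, on four round legs, each 48 mm in diameter. The legs rest on z = 0, each leg's axis is inset half a diameter from the nearest pair of seat edges (so the leg's bounding box is flush with the corner).


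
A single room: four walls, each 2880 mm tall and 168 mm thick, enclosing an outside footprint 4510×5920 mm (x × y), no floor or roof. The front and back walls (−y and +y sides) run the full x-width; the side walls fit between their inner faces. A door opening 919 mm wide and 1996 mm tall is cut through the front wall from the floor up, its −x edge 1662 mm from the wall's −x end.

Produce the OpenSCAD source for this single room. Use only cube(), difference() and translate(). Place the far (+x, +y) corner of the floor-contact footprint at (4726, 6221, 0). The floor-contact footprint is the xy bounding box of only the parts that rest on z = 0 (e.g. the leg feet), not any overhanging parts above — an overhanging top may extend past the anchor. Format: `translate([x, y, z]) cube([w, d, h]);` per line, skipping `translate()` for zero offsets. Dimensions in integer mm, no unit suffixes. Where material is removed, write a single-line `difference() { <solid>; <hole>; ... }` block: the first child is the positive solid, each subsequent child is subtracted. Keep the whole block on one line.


difference() { translate([216, 301, 0]) cube([4510, 168, 2880]); translate([1878, 301, 0]) cube([919, 168, 1996]); }
translate([216, 6053, 0]) cube([4510, 168, 2880]);
translate([216, 469, 0]) cube([168, 5584, 2880]);
translate([4558, 469, 0]) cube([168, 5584, 2880]);


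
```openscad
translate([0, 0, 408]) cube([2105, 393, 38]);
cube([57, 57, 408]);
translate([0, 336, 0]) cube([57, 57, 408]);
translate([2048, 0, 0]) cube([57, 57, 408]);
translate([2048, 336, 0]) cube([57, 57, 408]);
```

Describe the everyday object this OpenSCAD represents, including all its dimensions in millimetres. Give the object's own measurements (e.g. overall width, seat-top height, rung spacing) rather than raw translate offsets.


A bench: a 2105×393 mm seat slab, 38 mm thick, top at z = 446 mm, on four 57×57 mm square legs flush with the seat corners and standing on z = 0.


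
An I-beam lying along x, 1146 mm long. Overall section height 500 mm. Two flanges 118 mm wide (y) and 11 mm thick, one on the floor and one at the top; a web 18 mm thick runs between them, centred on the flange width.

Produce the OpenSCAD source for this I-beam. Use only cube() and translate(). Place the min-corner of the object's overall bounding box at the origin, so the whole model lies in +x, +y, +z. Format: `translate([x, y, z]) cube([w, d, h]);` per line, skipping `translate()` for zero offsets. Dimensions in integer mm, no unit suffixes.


cube([1146, 118, 11]);
translate([0, 50, 11]) cube([1146, 18, 478]);
translate([0, 0, 489]) cube([1146, 118, 11]);


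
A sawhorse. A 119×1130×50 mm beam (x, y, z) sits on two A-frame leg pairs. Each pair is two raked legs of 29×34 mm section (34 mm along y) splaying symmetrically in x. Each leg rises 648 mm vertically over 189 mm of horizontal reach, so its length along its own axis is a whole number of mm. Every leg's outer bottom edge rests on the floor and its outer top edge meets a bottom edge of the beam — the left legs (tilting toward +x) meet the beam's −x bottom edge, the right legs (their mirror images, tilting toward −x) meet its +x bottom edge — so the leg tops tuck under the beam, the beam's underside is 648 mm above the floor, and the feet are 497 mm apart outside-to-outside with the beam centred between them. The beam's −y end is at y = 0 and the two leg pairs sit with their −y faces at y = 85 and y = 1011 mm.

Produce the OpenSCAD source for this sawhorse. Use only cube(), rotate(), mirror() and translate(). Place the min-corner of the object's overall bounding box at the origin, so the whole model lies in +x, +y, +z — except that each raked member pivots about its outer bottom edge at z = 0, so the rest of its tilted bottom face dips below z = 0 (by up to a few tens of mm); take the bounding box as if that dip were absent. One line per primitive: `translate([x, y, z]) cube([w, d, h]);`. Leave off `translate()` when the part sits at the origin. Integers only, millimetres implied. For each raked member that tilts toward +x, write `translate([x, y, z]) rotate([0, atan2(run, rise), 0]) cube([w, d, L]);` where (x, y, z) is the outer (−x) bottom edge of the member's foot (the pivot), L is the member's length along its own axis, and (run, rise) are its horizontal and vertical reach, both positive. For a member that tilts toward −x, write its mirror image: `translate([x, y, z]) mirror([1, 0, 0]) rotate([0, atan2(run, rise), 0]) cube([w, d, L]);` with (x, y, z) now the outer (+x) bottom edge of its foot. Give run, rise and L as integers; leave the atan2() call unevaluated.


translate([189, 0, 648]) cube([119, 1130, 50]);
translate([0, 85, 0]) rotate([0, atan2(189, 648), 0]) cube([29, 34, 675]);
translate([497, 85, 0]) mirror([1, 0, 0]) rotate([0, atan2(189, 648), 0]) cube([29, 34, 675]);
translate([0, 1011, 0]) rotate([0, atan2(189, 648), 0]) cube([29, 34, 675]);
translate([497, 1011, 0]) mirror([1, 0, 0]) rotate([0, atan2(189, 648), 0]) cube([29, 34, 675]);


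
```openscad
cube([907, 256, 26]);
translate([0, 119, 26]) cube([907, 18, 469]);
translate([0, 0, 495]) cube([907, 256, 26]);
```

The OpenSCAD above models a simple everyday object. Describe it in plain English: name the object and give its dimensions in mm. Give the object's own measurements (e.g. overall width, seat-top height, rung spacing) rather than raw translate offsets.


An I-beam lying along x, 907 mm long. Overall section height 521 mm. Two flanges 256 mm wide (y) and 26 mm thick, one on the floor and one at the top; a web 18 mm thick runs between them, centred on the flange width.


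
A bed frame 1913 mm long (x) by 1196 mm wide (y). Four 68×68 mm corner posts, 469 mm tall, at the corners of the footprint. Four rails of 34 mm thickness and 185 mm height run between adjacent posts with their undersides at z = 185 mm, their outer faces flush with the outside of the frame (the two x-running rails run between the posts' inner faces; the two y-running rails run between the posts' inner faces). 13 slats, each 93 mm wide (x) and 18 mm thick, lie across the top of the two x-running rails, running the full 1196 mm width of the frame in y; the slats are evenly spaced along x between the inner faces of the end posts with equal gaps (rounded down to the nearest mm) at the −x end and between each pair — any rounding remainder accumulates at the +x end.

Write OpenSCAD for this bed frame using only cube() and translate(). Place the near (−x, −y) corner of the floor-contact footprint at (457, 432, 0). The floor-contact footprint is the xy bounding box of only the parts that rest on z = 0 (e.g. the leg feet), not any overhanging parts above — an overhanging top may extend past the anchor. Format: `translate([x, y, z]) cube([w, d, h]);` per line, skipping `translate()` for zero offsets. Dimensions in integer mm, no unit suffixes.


translate([457, 432, 0]) cube([68, 68, 469]);
translate([457, 1560, 0]) cube([68, 68, 469]);
translate([2302, 432, 0]) cube([68, 68, 469]);
translate([2302, 1560, 0]) cube([68, 68, 469]);
translate([525, 432, 185]) cube([1777, 34, 185]);
translate([525, 1594, 185]) cube([1777, 34, 185]);
translate([457, 500, 185]) cube([34, 1060, 185]);
translate([2336, 500, 185]) cube([34, 1060, 185]);
translate([565, 432, 370]) cube([93, 1196, 18]);
translate([698, 432, 370]) cube([93, 1196, 18]);
translate([831, 432, 370]) cube([93, 1196, 18]);
translate([964, 432, 370]) cube([93, 1196, 18]);
translate([1097, 432, 370]) cube([93, 1196, 18]);
translate([1230, 432, 370]) cube([93, 1196, 18]);
translate([1363, 432, 370]) cube([93, 1196, 18]);
translate([1496, 432, 370]) cube([93, 1196, 18]);
translate([1629, 432, 370]) cube([93, 1196, 18]);
translate([1762, 432, 370]) cube([93, 1196, 18]);
translate([1895, 432, 370]) cube([93, 1196, 18]);
translate([2028, 432, 370]) cube([93, 1196, 18]);
translate([2161, 432, 370]) cube([93, 1196, 18]);


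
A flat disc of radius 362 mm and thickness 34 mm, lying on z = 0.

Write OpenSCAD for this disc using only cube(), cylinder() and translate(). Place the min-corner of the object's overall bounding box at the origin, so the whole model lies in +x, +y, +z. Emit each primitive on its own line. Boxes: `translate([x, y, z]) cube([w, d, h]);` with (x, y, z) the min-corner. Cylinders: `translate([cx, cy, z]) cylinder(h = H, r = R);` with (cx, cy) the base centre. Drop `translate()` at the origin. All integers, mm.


translate([362, 362, 0]) cylinder(h = 34, r = 362);


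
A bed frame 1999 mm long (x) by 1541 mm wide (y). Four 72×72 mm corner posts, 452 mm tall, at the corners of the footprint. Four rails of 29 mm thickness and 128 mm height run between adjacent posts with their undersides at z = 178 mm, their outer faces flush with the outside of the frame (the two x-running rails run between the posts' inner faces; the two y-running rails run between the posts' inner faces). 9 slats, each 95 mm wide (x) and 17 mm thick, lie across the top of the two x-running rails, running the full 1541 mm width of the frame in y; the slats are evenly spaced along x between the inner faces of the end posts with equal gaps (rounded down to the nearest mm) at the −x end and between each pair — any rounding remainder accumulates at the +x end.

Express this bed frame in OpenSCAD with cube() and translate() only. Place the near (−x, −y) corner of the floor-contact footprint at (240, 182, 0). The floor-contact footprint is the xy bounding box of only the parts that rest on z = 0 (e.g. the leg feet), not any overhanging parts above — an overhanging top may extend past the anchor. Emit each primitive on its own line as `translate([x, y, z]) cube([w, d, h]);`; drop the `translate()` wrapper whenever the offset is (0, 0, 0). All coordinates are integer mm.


translate([240, 182, 0]) cube([72, 72, 452]);
translate([240, 1651, 0]) cube([72, 72, 452]);
translate([2167, 182, 0]) cube([72, 72, 452]);
translate([2167, 1651, 0]) cube([72, 72, 452]);
translate([312, 182, 178]) cube([1855, 29, 128]);
translate([312, 1694, 178]) cube([1855, 29, 128]);
translate([240, 254, 178]) cube([29, 1397, 128]);
translate([2210, 254, 178]) cube([29, 1397, 128]);
translate([412, 182, 306]) cube([95, 1541, 17]);
translate([607, 182, 306]) cube([95, 1541, 17]);
translate([802, 182, 306]) cube([95, 1541, 17]);
translate([997, 182, 306]) cube([95, 1541, 17]);
translate([1192, 182, 306]) cube([95, 1541, 17]);
translate([1387, 182, 306]) cube([95, 1541, 17]);
translate([1582, 182, 306]) cube([95, 1541, 17]);
translate([1777, 182, 306]) cube([95, 1541, 17]);
translate([1972, 182, 306]) cube([95, 1541, 17]);


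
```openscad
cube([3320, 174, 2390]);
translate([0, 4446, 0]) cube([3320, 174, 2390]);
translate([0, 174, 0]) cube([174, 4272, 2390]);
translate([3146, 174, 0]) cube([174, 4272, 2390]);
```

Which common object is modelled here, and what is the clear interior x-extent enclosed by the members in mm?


A house (or room) frame. The interior width is 2972 mm.

Four 2390 mm walls enclosing a rectangle with no floor or roof — a room or house frame. Outside width is 3320 mm and wall thickness is 174 mm, so the interior width is 3320 − 2 × 174 = 2972 mm.


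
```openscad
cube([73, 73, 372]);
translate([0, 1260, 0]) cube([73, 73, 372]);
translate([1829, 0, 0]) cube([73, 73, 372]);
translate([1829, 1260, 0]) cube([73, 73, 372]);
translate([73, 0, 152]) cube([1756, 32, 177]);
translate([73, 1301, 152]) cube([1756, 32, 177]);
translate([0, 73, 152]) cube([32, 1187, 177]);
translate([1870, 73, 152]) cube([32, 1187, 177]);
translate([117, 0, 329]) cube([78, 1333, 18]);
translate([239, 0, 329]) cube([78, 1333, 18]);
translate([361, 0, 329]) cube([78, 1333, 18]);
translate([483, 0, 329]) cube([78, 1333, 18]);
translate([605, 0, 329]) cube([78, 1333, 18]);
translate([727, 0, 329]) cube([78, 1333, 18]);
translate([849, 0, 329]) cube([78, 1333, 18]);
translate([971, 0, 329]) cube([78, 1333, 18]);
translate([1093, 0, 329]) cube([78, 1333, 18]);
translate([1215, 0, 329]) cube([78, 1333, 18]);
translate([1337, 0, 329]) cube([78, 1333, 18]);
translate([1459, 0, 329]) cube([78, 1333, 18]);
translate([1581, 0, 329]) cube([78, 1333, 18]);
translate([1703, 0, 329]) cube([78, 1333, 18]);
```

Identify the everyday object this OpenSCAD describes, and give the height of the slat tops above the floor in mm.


A bed frame. The slat-top height is 347 mm.

Four posts, four rails, and a row of slats — a bed frame. Slats sit on the rails at z = 152 + 177 = 329; with slat thickness 18, the top is 347 mm.


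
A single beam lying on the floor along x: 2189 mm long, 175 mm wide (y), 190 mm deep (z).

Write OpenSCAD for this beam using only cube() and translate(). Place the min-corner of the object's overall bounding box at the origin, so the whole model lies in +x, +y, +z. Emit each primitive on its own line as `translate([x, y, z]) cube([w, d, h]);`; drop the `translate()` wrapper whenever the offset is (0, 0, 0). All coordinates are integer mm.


cube([2189, 175, 190]);


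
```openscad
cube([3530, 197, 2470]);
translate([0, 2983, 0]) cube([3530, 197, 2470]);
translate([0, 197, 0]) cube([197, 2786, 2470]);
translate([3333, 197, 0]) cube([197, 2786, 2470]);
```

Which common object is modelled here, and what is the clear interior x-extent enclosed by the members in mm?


A house (or room) frame. The interior width is 3136 mm.

Four 2470 mm walls enclosing a rectangle with no floor or roof — a room or house frame. Outside width is 3530 mm and wall thickness is 197 mm, so the interior width is 3530 − 2 × 197 = 3136 mm.


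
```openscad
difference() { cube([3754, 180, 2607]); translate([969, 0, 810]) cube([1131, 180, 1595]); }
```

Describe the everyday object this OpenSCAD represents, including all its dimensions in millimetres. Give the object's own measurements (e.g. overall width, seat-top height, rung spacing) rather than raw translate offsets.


A wall 3754 mm long (x), 180 mm thick (y), 2607 mm tall, with a rectangular window opening cut through it. The opening is 1131 mm wide and 1595 mm tall; its sill is at z = 810 mm and its near (−x) edge is 969 mm from the wall's −x end. The opening passes through the full wall thickness.


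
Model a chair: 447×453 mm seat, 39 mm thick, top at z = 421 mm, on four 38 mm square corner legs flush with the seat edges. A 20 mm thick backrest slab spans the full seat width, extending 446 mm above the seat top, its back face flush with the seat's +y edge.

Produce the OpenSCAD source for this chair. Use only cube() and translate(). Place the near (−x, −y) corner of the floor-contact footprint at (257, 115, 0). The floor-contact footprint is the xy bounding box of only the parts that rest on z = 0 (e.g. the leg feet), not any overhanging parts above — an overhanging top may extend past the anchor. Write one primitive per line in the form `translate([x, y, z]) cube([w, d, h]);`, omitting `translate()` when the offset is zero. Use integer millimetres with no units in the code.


translate([257, 115, 382]) cube([447, 453, 39]);
translate([257, 115, 0]) cube([38, 38, 382]);
translate([666, 115, 0]) cube([38, 38, 382]);
translate([257, 530, 0]) cube([38, 38, 382]);
translate([666, 530, 0]) cube([38, 38, 382]);
translate([257, 548, 421]) cube([447, 20, 446]);


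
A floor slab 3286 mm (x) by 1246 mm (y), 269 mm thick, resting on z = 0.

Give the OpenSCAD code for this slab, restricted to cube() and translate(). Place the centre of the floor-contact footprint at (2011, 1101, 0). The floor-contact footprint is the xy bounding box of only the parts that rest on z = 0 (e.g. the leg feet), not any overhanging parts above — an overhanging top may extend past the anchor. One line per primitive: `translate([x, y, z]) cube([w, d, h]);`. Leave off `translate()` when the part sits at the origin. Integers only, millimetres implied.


translate([368, 478, 0]) cube([3286, 1246, 269]);


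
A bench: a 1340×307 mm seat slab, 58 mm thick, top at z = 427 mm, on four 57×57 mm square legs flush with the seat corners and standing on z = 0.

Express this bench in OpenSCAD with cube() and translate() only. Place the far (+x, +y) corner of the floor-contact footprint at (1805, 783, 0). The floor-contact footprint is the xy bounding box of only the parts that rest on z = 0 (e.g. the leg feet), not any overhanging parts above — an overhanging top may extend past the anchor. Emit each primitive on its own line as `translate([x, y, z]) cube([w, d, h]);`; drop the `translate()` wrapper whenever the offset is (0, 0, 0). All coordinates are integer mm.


translate([465, 476, 369]) cube([1340, 307, 58]);
translate([465, 476, 0]) cube([57, 57, 369]);
translate([465, 726, 0]) cube([57, 57, 369]);
translate([1748, 476, 0]) cube([57, 57, 369]);
translate([1748, 726, 0]) cube([57, 57, 369]);


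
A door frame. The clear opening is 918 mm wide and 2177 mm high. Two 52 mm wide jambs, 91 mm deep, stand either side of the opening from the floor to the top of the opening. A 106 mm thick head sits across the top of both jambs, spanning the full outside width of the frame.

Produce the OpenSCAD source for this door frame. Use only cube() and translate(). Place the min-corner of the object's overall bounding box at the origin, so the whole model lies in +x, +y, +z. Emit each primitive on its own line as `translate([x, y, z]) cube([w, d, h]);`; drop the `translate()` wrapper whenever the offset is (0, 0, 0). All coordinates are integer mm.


cube([52, 91, 2177]);
translate([970, 0, 0]) cube([52, 91, 2177]);
translate([0, 0, 2177]) cube([1022, 91, 106]);


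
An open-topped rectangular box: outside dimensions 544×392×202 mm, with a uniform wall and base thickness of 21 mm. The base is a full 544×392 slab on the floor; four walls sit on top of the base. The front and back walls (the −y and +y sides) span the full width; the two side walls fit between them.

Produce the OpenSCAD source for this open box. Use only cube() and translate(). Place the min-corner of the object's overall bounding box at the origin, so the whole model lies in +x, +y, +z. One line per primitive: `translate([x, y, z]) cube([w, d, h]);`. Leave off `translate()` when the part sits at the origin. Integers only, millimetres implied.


cube([544, 392, 21]);
translate([0, 0, 21]) cube([544, 21, 181]);
translate([0, 371, 21]) cube([544, 21, 181]);
translate([0, 21, 21]) cube([21, 350, 181]);
translate([523, 21, 21]) cube([21, 350, 181]);


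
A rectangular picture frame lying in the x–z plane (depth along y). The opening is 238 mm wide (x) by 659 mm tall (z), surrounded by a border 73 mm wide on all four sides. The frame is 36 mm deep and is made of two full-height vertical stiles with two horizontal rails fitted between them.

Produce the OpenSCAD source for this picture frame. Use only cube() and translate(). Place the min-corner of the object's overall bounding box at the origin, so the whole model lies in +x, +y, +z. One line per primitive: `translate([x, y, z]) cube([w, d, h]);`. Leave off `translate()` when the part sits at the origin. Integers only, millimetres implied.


cube([73, 36, 805]);
translate([311, 0, 0]) cube([73, 36, 805]);
translate([73, 0, 0]) cube([238, 36, 73]);
translate([73, 0, 732]) cube([238, 36, 73]);


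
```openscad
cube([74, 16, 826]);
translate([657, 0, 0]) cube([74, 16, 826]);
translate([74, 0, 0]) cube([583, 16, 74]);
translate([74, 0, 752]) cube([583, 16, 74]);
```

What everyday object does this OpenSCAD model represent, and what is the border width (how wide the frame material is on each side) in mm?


A picture frame. The border width is 74 mm.

Four thin pieces enclosing a rectangular opening — a picture frame. The two full-height stiles are 826 mm tall; the top rail sits at z = 752 and is 74 mm tall, so the border above the opening is 826 − 752 = 74 mm, matching the stile x-width.
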